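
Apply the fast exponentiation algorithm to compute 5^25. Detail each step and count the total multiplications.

Computing 5^25 by squaring (build up from 5^1; each line after the first costs one multiplication):

5^1 = 5
5^2 = (5^1)^2 = 5^2 = 25
5^3 = 5 * 5^2 = 5 * 25 = 125
5^6 = (5^3)^2 = 125^2 = 15625
5^12 = (5^6)^2 = 15625^2 = 244140625
5^24 = (5^12)^2 = 244140625^2 = 59604644775390625
5^25 = 5 * 5^24 = 5 * 59604644775390625 = 298023223876953125

Result: 298023223876953125
Multiplications needed: 6 (6 lines after 5^1)

5^25 = 298023223876953125. Using exponentiation by squaring, this requires 6 multiplications. The key idea: if the exponent is even, square the half-power; if odd, multiply by the base once.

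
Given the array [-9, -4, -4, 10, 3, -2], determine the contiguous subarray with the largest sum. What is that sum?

Using Kadane's algorithm on [-9, -4, -4, 10, 3, -2]:

Scanning through the array:
Position 1 (value -4): max_ending_here = -4, max_so_far = -4
Position 2 (value -4): max_ending_here = -4, max_so_far = -4
Position 3 (value 10): max_ending_here = 10, max_so_far = 10
Position 4 (value 3): max_ending_here = 13, max_so_far = 13
Position 5 (value -2): max_ending_here = 11, max_so_far = 13

Maximum subarray: [10, 3]
Maximum sum: 13

The maximum subarray is [10, 3] with sum 13. This subarray runs from index 3 to index 4.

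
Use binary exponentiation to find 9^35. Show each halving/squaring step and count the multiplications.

Computing 9^35 by squaring (build up from 9^1; each line after the first costs one multiplication):

9^1 = 9
9^2 = (9^1)^2 = 9^2 = 81
9^4 = (9^2)^2 = 81^2 = 6561
9^8 = (9^4)^2 = 6561^2 = 43046721
9^16 = (9^8)^2 = 43046721^2 = 1853020188851841
9^17 = 9 * 9^16 = 9 * 1853020188851841 = 16677181699666569
9^34 = (9^17)^2 = 16677181699666569^2 = 278128389443693511257285776231761
9^35 = 9 * 9^34 = 9 * 278128389443693511257285776231761 = 2503155504993241601315571986085849

Result: 2503155504993241601315571986085849
Multiplications needed: 7 (7 lines after 9^1)

9^35 = 2503155504993241601315571986085849. Using exponentiation by squaring, this requires 7 multiplications. The key idea: if the exponent is even, square the half-power; if odd, multiply by the base once.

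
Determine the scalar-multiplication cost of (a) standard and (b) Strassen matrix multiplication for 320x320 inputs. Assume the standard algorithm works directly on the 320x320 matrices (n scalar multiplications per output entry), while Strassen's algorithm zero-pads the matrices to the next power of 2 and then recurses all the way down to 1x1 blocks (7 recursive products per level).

Matrix multiplication for 320x320 matrices:

Strassen's algorithm requires power-of-2 dimensions. Pad 320x320 to 512x512 (next power of 2).

Standard algorithm: 320^3 = 32768000 multiplications
Strassen's algorithm: 7^(log2(512)) = 7^9 = 40353607 multiplications
Difference: 32768000 - 40353607 = -7585607 (Strassen uses MORE here due to padding overhead — for small or just-over-power-of-2 n, padding can outweigh the per-level savings)

Standard: 32768000 multiplications (320^3). Strassen: 40353607 multiplications (7^9, after padding to 512x512). Strassen reduces 8 recursive multiplications to 7 at each level.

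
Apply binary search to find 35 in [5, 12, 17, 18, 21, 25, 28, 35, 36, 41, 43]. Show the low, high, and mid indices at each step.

Binary search for 35 in [5, 12, 17, 18, 21, 25, 28, 35, 36, 41, 43]:

lo=0, hi=10, mid=5, arr[mid]=25 -> 25 < 35, search right half
lo=6, hi=10, mid=8, arr[mid]=36 -> 36 > 35, search left half
lo=6, hi=7, mid=6, arr[mid]=28 -> 28 < 35, search right half
lo=7, hi=7, mid=7, arr[mid]=35 -> Found target at index 7!

Binary search finds 35 at index 7 after 4 comparisons. The search repeatedly halves the search space by comparing with the middle element.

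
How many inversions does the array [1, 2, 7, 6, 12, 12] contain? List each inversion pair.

Finding inversions in [1, 2, 7, 6, 12, 12]:

(2, 3): arr[2]=7 > arr[3]=6

Total inversions: 1

The array has 1 inversion(s): (2,3). Each pair (i,j) satisfies i < j and arr[i] > arr[j].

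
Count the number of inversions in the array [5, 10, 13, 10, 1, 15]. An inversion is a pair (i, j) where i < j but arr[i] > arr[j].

Finding inversions in [5, 10, 13, 10, 1, 15]:

(0, 4): arr[0]=5 > arr[4]=1
(1, 4): arr[1]=10 > arr[4]=1
(2, 3): arr[2]=13 > arr[3]=10
(2, 4): arr[2]=13 > arr[4]=1
(3, 4): arr[3]=10 > arr[4]=1

Total inversions: 5

The array has 5 inversion(s): (0,4), (1,4), (2,3), (2,4), (3,4). Each pair (i,j) satisfies i < j and arr[i] > arr[j].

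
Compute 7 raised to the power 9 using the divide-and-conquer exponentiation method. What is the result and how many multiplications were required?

Computing 7^9 by squaring (build up from 7^1; each line after the first costs one multiplication):

7^1 = 7
7^2 = (7^1)^2 = 7^2 = 49
7^4 = (7^2)^2 = 49^2 = 2401
7^8 = (7^4)^2 = 2401^2 = 5764801
7^9 = 7 * 7^8 = 7 * 5764801 = 40353607

Result: 40353607
Multiplications needed: 4 (4 lines after 7^1)

7^9 = 40353607. Using exponentiation by squaring, this requires 4 multiplications. The key idea: if the exponent is even, square the half-power; if odd, multiply by the base once.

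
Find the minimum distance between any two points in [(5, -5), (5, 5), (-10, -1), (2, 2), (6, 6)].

Computing all pairwise distances among 5 points:

d((5, -5), (5, 5)) = 10.0
d((5, -5), (-10, -1)) = 15.5242
d((5, -5), (2, 2)) = 7.6158
d((5, -5), (6, 6)) = 11.0454
d((5, 5), (-10, -1)) = 16.1555
d((5, 5), (2, 2)) = 4.2426
d((5, 5), (6, 6)) = 1.4142 <-- minimum
d((-10, -1), (2, 2)) = 12.3693
d((-10, -1), (6, 6)) = 17.4642
d((2, 2), (6, 6)) = 5.6569

Closest pair: (5, 5) and (6, 6) with distance 1.4142

The closest pair is (5, 5) and (6, 6) with Euclidean distance 1.4142. For 5 points, brute-force pairwise comparison is shown above. For large n, the divide-and-conquer algorithm (sort by x, recurse on halves, check the dividing strip) achieves O(n log n).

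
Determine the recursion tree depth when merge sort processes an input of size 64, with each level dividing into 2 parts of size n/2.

For divide and conquer with division factor 2:

Problem sizes at each level:
Level 0: 64
Level 1: 32
Level 2: 16
Level 3: 8
Level 4: 4
Level 5: 2
Level 6: 1

The root is level 0 and the size-1 base case is level 6 (the tree spans levels 0 through 6, i.e. 7 levels counting the root), so the depth is the number of divisions: log_2(64) = 6

The recursion tree depth is log_2(64) = 6. At each level, the problem size is divided by 2, so it takes 6 divisions to reduce to a base case of size 1. The algorithm makes 2 recursive calls at each level.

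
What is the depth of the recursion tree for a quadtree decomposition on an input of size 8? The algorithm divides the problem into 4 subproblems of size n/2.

For divide and conquer with division factor 2:

Problem sizes at each level:
Level 0: 8
Level 1: 4
Level 2: 2
Level 3: 1

The root is level 0 and the size-1 base case is level 3 (the tree spans levels 0 through 3, i.e. 4 levels counting the root), so the depth is the number of divisions: log_2(8) = 3

The recursion tree depth is log_2(8) = 3. At each level, the problem size is divided by 2, so it takes 3 divisions to reduce to a base case of size 1. The algorithm makes 4 recursive calls at each level.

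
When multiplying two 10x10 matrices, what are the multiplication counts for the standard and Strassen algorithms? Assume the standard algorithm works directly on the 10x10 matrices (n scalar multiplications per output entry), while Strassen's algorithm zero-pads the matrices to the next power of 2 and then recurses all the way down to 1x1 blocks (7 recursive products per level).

Matrix multiplication for 10x10 matrices:

Strassen's algorithm requires power-of-2 dimensions. Pad 10x10 to 16x16 (next power of 2).

Standard algorithm: 10^3 = 1000 multiplications
Strassen's algorithm: 7^(log2(16)) = 7^4 = 2401 multiplications
Difference: 1000 - 2401 = -1401 (Strassen uses MORE here due to padding overhead — for small or just-over-power-of-2 n, padding can outweigh the per-level savings)

Standard: 1000 multiplications (10^3). Strassen: 2401 multiplications (7^4, after padding to 16x16). Strassen reduces 8 recursive multiplications to 7 at each level.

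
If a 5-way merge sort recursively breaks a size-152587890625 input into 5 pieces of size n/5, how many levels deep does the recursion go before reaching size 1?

For divide and conquer with division factor 5:

Problem sizes at each level:
Level 0: 152587890625
Level 1: 30517578125
Level 2: 6103515625
Level 3: 1220703125
Level 4: 244140625
Level 5: 48828125
Level 6: 9765625
Level 7: 1953125
Level 8: 390625
Level 9: 78125
Level 10: 15625
Level 11: 3125
Level 12: 625
Level 13: 125
Level 14: 25
Level 15: 5
Level 16: 1

The root is level 0 and the size-1 base case is level 16 (the tree spans levels 0 through 16, i.e. 17 levels counting the root), so the depth is the number of divisions: log_5(152587890625) = 16

The recursion tree depth is log_5(152587890625) = 16. At each level, the problem size is divided by 5, so it takes 16 divisions to reduce to a base case of size 1. The algorithm makes 5 recursive calls at each level.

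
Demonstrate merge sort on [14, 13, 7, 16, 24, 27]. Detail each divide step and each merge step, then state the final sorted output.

Merge sort trace:

Split: [14, 13, 7, 16, 24, 27] -> [14, 13, 7] and [16, 24, 27]
  Split: [14, 13, 7] -> [14] and [13, 7]
    Split: [13, 7] -> [13] and [7]
    Merge: [13] + [7] -> [7, 13]
  Merge: [14] + [7, 13] -> [7, 13, 14]
  Split: [16, 24, 27] -> [16] and [24, 27]
    Split: [24, 27] -> [24] and [27]
    Merge: [24] + [27] -> [24, 27]
  Merge: [16] + [24, 27] -> [16, 24, 27]
Merge: [7, 13, 14] + [16, 24, 27] -> [7, 13, 14, 16, 24, 27]

Final sorted array: [7, 13, 14, 16, 24, 27]

The merge sort proceeds by recursively splitting the array and merging sorted halves.
After all merges, the sorted array is [7, 13, 14, 16, 24, 27].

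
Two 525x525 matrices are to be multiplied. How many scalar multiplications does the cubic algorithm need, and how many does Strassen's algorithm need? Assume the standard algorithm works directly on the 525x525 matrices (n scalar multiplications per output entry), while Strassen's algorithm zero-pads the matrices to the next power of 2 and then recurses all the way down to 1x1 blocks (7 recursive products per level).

Matrix multiplication for 525x525 matrices:

Strassen's algorithm requires power-of-2 dimensions. Pad 525x525 to 1024x1024 (next power of 2).

Standard algorithm: 525^3 = 144703125 multiplications
Strassen's algorithm: 7^(log2(1024)) = 7^10 = 282475249 multiplications
Difference: 144703125 - 282475249 = -137772124 (Strassen uses MORE here due to padding overhead — for small or just-over-power-of-2 n, padding can outweigh the per-level savings)

Standard: 144703125 multiplications (525^3). Strassen: 282475249 multiplications (7^10, after padding to 1024x1024). Strassen reduces 8 recursive multiplications to 7 at each level.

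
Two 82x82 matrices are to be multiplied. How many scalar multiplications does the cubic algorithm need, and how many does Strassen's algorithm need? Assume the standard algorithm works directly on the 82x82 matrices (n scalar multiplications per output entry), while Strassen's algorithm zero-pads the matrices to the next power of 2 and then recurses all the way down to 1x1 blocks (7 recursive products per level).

Matrix multiplication for 82x82 matrices:

Strassen's algorithm requires power-of-2 dimensions. Pad 82x82 to 128x128 (next power of 2).

Standard algorithm: 82^3 = 551368 multiplications
Strassen's algorithm: 7^(log2(128)) = 7^7 = 823543 multiplications
Difference: 551368 - 823543 = -272175 (Strassen uses MORE here due to padding overhead — for small or just-over-power-of-2 n, padding can outweigh the per-level savings)

Standard: 551368 multiplications (82^3). Strassen: 823543 multiplications (7^7, after padding to 128x128). Strassen reduces 8 recursive multiplications to 7 at each level.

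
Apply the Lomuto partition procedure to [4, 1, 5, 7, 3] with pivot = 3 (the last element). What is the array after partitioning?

Lomuto partition with pivot = 3:

Initial array: [4, 1, 5, 7, 3]

arr[0]=4 > 3: no swap
arr[1]=1 <= 3: swap with position 0, array becomes [1, 4, 5, 7, 3]
arr[2]=5 > 3: no swap
arr[3]=7 > 3: no swap

Place pivot at position 1: [1, 3, 5, 7, 4]
Pivot position: 1

After partitioning with pivot 3, the array becomes [1, 3, 5, 7, 4]. The pivot is placed at index 1. All elements to the left of the pivot are <= 3, and all elements to the right are > 3.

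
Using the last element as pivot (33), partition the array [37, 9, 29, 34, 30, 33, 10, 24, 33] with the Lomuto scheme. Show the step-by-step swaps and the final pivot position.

Lomuto partition with pivot = 33:

Initial array: [37, 9, 29, 34, 30, 33, 10, 24, 33]

arr[0]=37 > 33: no swap
arr[1]=9 <= 33: swap with position 0, array becomes [9, 37, 29, 34, 30, 33, 10, 24, 33]
arr[2]=29 <= 33: swap with position 1, array becomes [9, 29, 37, 34, 30, 33, 10, 24, 33]
arr[3]=34 > 33: no swap
arr[4]=30 <= 33: swap with position 2, array becomes [9, 29, 30, 34, 37, 33, 10, 24, 33]
arr[5]=33 <= 33: swap with position 3, array becomes [9, 29, 30, 33, 37, 34, 10, 24, 33]
arr[6]=10 <= 33: swap with position 4, array becomes [9, 29, 30, 33, 10, 34, 37, 24, 33]
arr[7]=24 <= 33: swap with position 5, array becomes [9, 29, 30, 33, 10, 24, 37, 34, 33]

Place pivot at position 6: [9, 29, 30, 33, 10, 24, 33, 34, 37]
Pivot position: 6

After partitioning with pivot 33, the array becomes [9, 29, 30, 33, 10, 24, 33, 34, 37]. The pivot is placed at index 6. All elements to the left of the pivot are <= 33, and all elements to the right are > 33.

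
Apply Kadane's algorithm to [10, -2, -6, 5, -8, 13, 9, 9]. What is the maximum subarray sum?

Using Kadane's algorithm on [10, -2, -6, 5, -8, 13, 9, 9]:

Scanning through the array:
Position 1 (value -2): max_ending_here = 8, max_so_far = 10
Position 2 (value -6): max_ending_here = 2, max_so_far = 10
Position 3 (value 5): max_ending_here = 7, max_so_far = 10
Position 4 (value -8): max_ending_here = -1, max_so_far = 10
Position 5 (value 13): max_ending_here = 13, max_so_far = 13
Position 6 (value 9): max_ending_here = 22, max_so_far = 22
Position 7 (value 9): max_ending_here = 31, max_so_far = 31

Maximum subarray: [13, 9, 9]
Maximum sum: 31

The maximum subarray is [13, 9, 9] with sum 31. This subarray runs from index 5 to index 7.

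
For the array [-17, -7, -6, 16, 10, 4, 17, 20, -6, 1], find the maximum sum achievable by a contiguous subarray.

Using Kadane's algorithm on [-17, -7, -6, 16, 10, 4, 17, 20, -6, 1]:

Scanning through the array:
Position 1 (value -7): max_ending_here = -7, max_so_far = -7
Position 2 (value -6): max_ending_here = -6, max_so_far = -6
Position 3 (value 16): max_ending_here = 16, max_so_far = 16
Position 4 (value 10): max_ending_here = 26, max_so_far = 26
Position 5 (value 4): max_ending_here = 30, max_so_far = 30
Position 6 (value 17): max_ending_here = 47, max_so_far = 47
Position 7 (value 20): max_ending_here = 67, max_so_far = 67
Position 8 (value -6): max_ending_here = 61, max_so_far = 67
Position 9 (value 1): max_ending_here = 62, max_so_far = 67

Maximum subarray: [16, 10, 4, 17, 20]
Maximum sum: 67

The maximum subarray is [16, 10, 4, 17, 20] with sum 67. This subarray runs from index 3 to index 7.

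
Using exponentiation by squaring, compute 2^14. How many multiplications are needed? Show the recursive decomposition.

Computing 2^14 by squaring (build up from 2^1; each line after the first costs one multiplication):

2^1 = 2
2^2 = (2^1)^2 = 2^2 = 4
2^3 = 2 * 2^2 = 2 * 4 = 8
2^6 = (2^3)^2 = 8^2 = 64
2^7 = 2 * 2^6 = 2 * 64 = 128
2^14 = (2^7)^2 = 128^2 = 16384

Result: 16384
Multiplications needed: 5 (5 lines after 2^1)

2^14 = 16384. Using exponentiation by squaring, this requires 5 multiplications. The key idea: if the exponent is even, square the half-power; if odd, multiply by the base once.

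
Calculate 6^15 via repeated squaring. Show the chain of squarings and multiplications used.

Computing 6^15 by squaring (build up from 6^1; each line after the first costs one multiplication):

6^1 = 6
6^2 = (6^1)^2 = 6^2 = 36
6^3 = 6 * 6^2 = 6 * 36 = 216
6^6 = (6^3)^2 = 216^2 = 46656
6^7 = 6 * 6^6 = 6 * 46656 = 279936
6^14 = (6^7)^2 = 279936^2 = 78364164096
6^15 = 6 * 6^14 = 6 * 78364164096 = 470184984576

Result: 470184984576
Multiplications needed: 6 (6 lines after 6^1)

6^15 = 470184984576. Using exponentiation by squaring, this requires 6 multiplications. The key idea: if the exponent is even, square the half-power; if odd, multiply by the base once.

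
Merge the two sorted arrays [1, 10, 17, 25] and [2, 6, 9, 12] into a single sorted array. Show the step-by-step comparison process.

Merging process:

Compare 1 vs 2: take 1 from left. Merged: [1]
Compare 10 vs 2: take 2 from right. Merged: [1, 2]
Compare 10 vs 6: take 6 from right. Merged: [1, 2, 6]
Compare 10 vs 9: take 9 from right. Merged: [1, 2, 6, 9]
Compare 10 vs 12: take 10 from left. Merged: [1, 2, 6, 9, 10]
Compare 17 vs 12: take 12 from right. Merged: [1, 2, 6, 9, 10, 12]
Append remaining from left: [17, 25]. Merged: [1, 2, 6, 9, 10, 12, 17, 25]

Final merged array: [1, 2, 6, 9, 10, 12, 17, 25]
Total comparisons: 6

The merged array is [1, 2, 6, 9, 10, 12, 17, 25], requiring 6 comparisons. The merge step runs in O(n) time where n is the total number of elements.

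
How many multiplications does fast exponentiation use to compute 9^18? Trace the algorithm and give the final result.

Computing 9^18 by squaring (build up from 9^1; each line after the first costs one multiplication):

9^1 = 9
9^2 = (9^1)^2 = 9^2 = 81
9^4 = (9^2)^2 = 81^2 = 6561
9^8 = (9^4)^2 = 6561^2 = 43046721
9^9 = 9 * 9^8 = 9 * 43046721 = 387420489
9^18 = (9^9)^2 = 387420489^2 = 150094635296999121

Result: 150094635296999121
Multiplications needed: 5 (5 lines after 9^1)

9^18 = 150094635296999121. Using exponentiation by squaring, this requires 5 multiplications. The key idea: if the exponent is even, square the half-power; if odd, multiply by the base once.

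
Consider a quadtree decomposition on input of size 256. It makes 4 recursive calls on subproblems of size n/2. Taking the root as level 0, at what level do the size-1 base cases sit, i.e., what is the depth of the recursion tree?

For divide and conquer with division factor 2:

Problem sizes at each level:
Level 0: 256
Level 1: 128
Level 2: 64
Level 3: 32
Level 4: 16
Level 5: 8
Level 6: 4
Level 7: 2
Level 8: 1

The root is level 0 and the size-1 base case is level 8 (the tree spans levels 0 through 8, i.e. 9 levels counting the root), so the depth is the number of divisions: log_2(256) = 8

The recursion tree depth is log_2(256) = 8. At each level, the problem size is divided by 2, so it takes 8 divisions to reduce to a base case of size 1. The algorithm makes 4 recursive calls at each level.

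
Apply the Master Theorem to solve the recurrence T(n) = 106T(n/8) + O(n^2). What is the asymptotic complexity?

Master Theorem for T(n) = 106T(n/8) + O(n^2):

a = 106, b = 8, c = 2
log_b(a) = log_8(106) = 2.2426

Case 1: c = 2 < log_8(106) = 2.2426
T(n) = O(n^(log_8 106))

For T(n) = 106T(n/8) + O(n^2): log_8(106) = 2.2426. This is Case 1 of the Master Theorem (c < log_b(a), work dominated by leaves), giving O(n^(log_8 106)).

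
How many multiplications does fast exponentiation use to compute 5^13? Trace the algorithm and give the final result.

Computing 5^13 by squaring (build up from 5^1; each line after the first costs one multiplication):

5^1 = 5
5^2 = (5^1)^2 = 5^2 = 25
5^3 = 5 * 5^2 = 5 * 25 = 125
5^6 = (5^3)^2 = 125^2 = 15625
5^12 = (5^6)^2 = 15625^2 = 244140625
5^13 = 5 * 5^12 = 5 * 244140625 = 1220703125

Result: 1220703125
Multiplications needed: 5 (5 lines after 5^1)

5^13 = 1220703125. Using exponentiation by squaring, this requires 5 multiplications. The key idea: if the exponent is even, square the half-power; if odd, multiply by the base once.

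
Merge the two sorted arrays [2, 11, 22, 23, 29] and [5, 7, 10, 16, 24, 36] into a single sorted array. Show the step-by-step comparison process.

Merging process:

Compare 2 vs 5: take 2 from left. Merged: [2]
Compare 11 vs 5: take 5 from right. Merged: [2, 5]
Compare 11 vs 7: take 7 from right. Merged: [2, 5, 7]
Compare 11 vs 10: take 10 from right. Merged: [2, 5, 7, 10]
Compare 11 vs 16: take 11 from left. Merged: [2, 5, 7, 10, 11]
Compare 22 vs 16: take 16 from right. Merged: [2, 5, 7, 10, 11, 16]
Compare 22 vs 24: take 22 from left. Merged: [2, 5, 7, 10, 11, 16, 22]
Compare 23 vs 24: take 23 from left. Merged: [2, 5, 7, 10, 11, 16, 22, 23]
Compare 29 vs 24: take 24 from right. Merged: [2, 5, 7, 10, 11, 16, 22, 23, 24]
Compare 29 vs 36: take 29 from left. Merged: [2, 5, 7, 10, 11, 16, 22, 23, 24, 29]
Append remaining from right: [36]. Merged: [2, 5, 7, 10, 11, 16, 22, 23, 24, 29, 36]

Final merged array: [2, 5, 7, 10, 11, 16, 22, 23, 24, 29, 36]
Total comparisons: 10

The merged array is [2, 5, 7, 10, 11, 16, 22, 23, 24, 29, 36], requiring 10 comparisons. The merge step runs in O(n) time where n is the total number of elements.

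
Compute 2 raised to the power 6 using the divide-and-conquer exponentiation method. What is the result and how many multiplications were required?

Computing 2^6 by squaring (build up from 2^1; each line after the first costs one multiplication):

2^1 = 2
2^2 = (2^1)^2 = 2^2 = 4
2^3 = 2 * 2^2 = 2 * 4 = 8
2^6 = (2^3)^2 = 8^2 = 64

Result: 64
Multiplications needed: 3 (3 lines after 2^1)

2^6 = 64. Using exponentiation by squaring, this requires 3 multiplications. The key idea: if the exponent is even, square the half-power; if odd, multiply by the base once.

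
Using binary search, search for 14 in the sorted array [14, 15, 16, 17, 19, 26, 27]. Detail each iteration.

Binary search for 14 in [14, 15, 16, 17, 19, 26, 27]:

lo=0, hi=6, mid=3, arr[mid]=17 -> 17 > 14, search left half
lo=0, hi=2, mid=1, arr[mid]=15 -> 15 > 14, search left half
lo=0, hi=0, mid=0, arr[mid]=14 -> Found target at index 0!

Binary search finds 14 at index 0 after 3 comparisons. The search repeatedly halves the search space by comparing with the middle element.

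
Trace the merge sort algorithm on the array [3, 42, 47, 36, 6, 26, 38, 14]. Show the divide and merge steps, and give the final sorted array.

Merge sort trace:

Split: [3, 42, 47, 36, 6, 26, 38, 14] -> [3, 42, 47, 36] and [6, 26, 38, 14]
  Split: [3, 42, 47, 36] -> [3, 42] and [47, 36]
    Split: [3, 42] -> [3] and [42]
    Merge: [3] + [42] -> [3, 42]
    Split: [47, 36] -> [47] and [36]
    Merge: [47] + [36] -> [36, 47]
  Merge: [3, 42] + [36, 47] -> [3, 36, 42, 47]
  Split: [6, 26, 38, 14] -> [6, 26] and [38, 14]
    Split: [6, 26] -> [6] and [26]
    Merge: [6] + [26] -> [6, 26]
    Split: [38, 14] -> [38] and [14]
    Merge: [38] + [14] -> [14, 38]
  Merge: [6, 26] + [14, 38] -> [6, 14, 26, 38]
Merge: [3, 36, 42, 47] + [6, 14, 26, 38] -> [3, 6, 14, 26, 36, 38, 42, 47]

Final sorted array: [3, 6, 14, 26, 36, 38, 42, 47]

The merge sort proceeds by recursively splitting the array and merging sorted halves.
After all merges, the sorted array is [3, 6, 14, 26, 36, 38, 42, 47].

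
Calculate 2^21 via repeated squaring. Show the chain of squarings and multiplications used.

Computing 2^21 by squaring (build up from 2^1; each line after the first costs one multiplication):

2^1 = 2
2^2 = (2^1)^2 = 2^2 = 4
2^4 = (2^2)^2 = 4^2 = 16
2^5 = 2 * 2^4 = 2 * 16 = 32
2^10 = (2^5)^2 = 32^2 = 1024
2^20 = (2^10)^2 = 1024^2 = 1048576
2^21 = 2 * 2^20 = 2 * 1048576 = 2097152

Result: 2097152
Multiplications needed: 6 (6 lines after 2^1)

2^21 = 2097152. Using exponentiation by squaring, this requires 6 multiplications. The key idea: if the exponent is even, square the half-power; if odd, multiply by the base once.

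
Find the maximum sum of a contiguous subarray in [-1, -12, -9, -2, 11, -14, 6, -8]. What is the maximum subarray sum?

Using Kadane's algorithm on [-1, -12, -9, -2, 11, -14, 6, -8]:

Scanning through the array:
Position 1 (value -12): max_ending_here = -12, max_so_far = -1
Position 2 (value -9): max_ending_here = -9, max_so_far = -1
Position 3 (value -2): max_ending_here = -2, max_so_far = -1
Position 4 (value 11): max_ending_here = 11, max_so_far = 11
Position 5 (value -14): max_ending_here = -3, max_so_far = 11
Position 6 (value 6): max_ending_here = 6, max_so_far = 11
Position 7 (value -8): max_ending_here = -2, max_so_far = 11

Maximum subarray: [11]
Maximum sum: 11

The maximum subarray is [11] with sum 11. This subarray runs from index 4 to index 4.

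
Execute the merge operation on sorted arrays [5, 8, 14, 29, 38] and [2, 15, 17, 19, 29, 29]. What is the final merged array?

Merging process:

Compare 5 vs 2: take 2 from right. Merged: [2]
Compare 5 vs 15: take 5 from left. Merged: [2, 5]
Compare 8 vs 15: take 8 from left. Merged: [2, 5, 8]
Compare 14 vs 15: take 14 from left. Merged: [2, 5, 8, 14]
Compare 29 vs 15: take 15 from right. Merged: [2, 5, 8, 14, 15]
Compare 29 vs 17: take 17 from right. Merged: [2, 5, 8, 14, 15, 17]
Compare 29 vs 19: take 19 from right. Merged: [2, 5, 8, 14, 15, 17, 19]
Compare 29 vs 29: take 29 from left. Merged: [2, 5, 8, 14, 15, 17, 19, 29]
Compare 38 vs 29: take 29 from right. Merged: [2, 5, 8, 14, 15, 17, 19, 29, 29]
Compare 38 vs 29: take 29 from right. Merged: [2, 5, 8, 14, 15, 17, 19, 29, 29, 29]
Append remaining from left: [38]. Merged: [2, 5, 8, 14, 15, 17, 19, 29, 29, 29, 38]

Final merged array: [2, 5, 8, 14, 15, 17, 19, 29, 29, 29, 38]
Total comparisons: 10

The merged array is [2, 5, 8, 14, 15, 17, 19, 29, 29, 29, 38], requiring 10 comparisons. The merge step runs in O(n) time where n is the total number of elements.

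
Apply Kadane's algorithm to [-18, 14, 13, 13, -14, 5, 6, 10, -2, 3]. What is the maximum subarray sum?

Using Kadane's algorithm on [-18, 14, 13, 13, -14, 5, 6, 10, -2, 3]:

Scanning through the array:
Position 1 (value 14): max_ending_here = 14, max_so_far = 14
Position 2 (value 13): max_ending_here = 27, max_so_far = 27
Position 3 (value 13): max_ending_here = 40, max_so_far = 40
Position 4 (value -14): max_ending_here = 26, max_so_far = 40
Position 5 (value 5): max_ending_here = 31, max_so_far = 40
Position 6 (value 6): max_ending_here = 37, max_so_far = 40
Position 7 (value 10): max_ending_here = 47, max_so_far = 47
Position 8 (value -2): max_ending_here = 45, max_so_far = 47
Position 9 (value 3): max_ending_here = 48, max_so_far = 48

Maximum subarray: [14, 13, 13, -14, 5, 6, 10, -2, 3]
Maximum sum: 48

The maximum subarray is [14, 13, 13, -14, 5, 6, 10, -2, 3] with sum 48. This subarray runs from index 1 to index 9.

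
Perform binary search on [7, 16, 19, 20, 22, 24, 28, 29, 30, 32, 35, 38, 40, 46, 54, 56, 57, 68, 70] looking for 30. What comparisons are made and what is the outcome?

Binary search for 30 in [7, 16, 19, 20, 22, 24, 28, 29, 30, 32, 35, 38, 40, 46, 54, 56, 57, 68, 70]:

lo=0, hi=18, mid=9, arr[mid]=32 -> 32 > 30, search left half
lo=0, hi=8, mid=4, arr[mid]=22 -> 22 < 30, search right half
lo=5, hi=8, mid=6, arr[mid]=28 -> 28 < 30, search right half
lo=7, hi=8, mid=7, arr[mid]=29 -> 29 < 30, search right half
lo=8, hi=8, mid=8, arr[mid]=30 -> Found target at index 8!

Binary search finds 30 at index 8 after 5 comparisons. The search repeatedly halves the search space by comparing with the middle element.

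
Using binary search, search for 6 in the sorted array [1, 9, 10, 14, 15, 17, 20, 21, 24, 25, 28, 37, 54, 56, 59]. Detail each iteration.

Binary search for 6 in [1, 9, 10, 14, 15, 17, 20, 21, 24, 25, 28, 37, 54, 56, 59]:

lo=0, hi=14, mid=7, arr[mid]=21 -> 21 > 6, search left half
lo=0, hi=6, mid=3, arr[mid]=14 -> 14 > 6, search left half
lo=0, hi=2, mid=1, arr[mid]=9 -> 9 > 6, search left half
lo=0, hi=0, mid=0, arr[mid]=1 -> 1 < 6, search right half
lo=1 > hi=0, target 6 not found

Binary search determines that 6 is not in the array after 4 comparisons. The search space was exhausted without finding the target.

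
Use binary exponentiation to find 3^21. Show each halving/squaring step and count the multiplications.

Computing 3^21 by squaring (build up from 3^1; each line after the first costs one multiplication):

3^1 = 3
3^2 = (3^1)^2 = 3^2 = 9
3^4 = (3^2)^2 = 9^2 = 81
3^5 = 3 * 3^4 = 3 * 81 = 243
3^10 = (3^5)^2 = 243^2 = 59049
3^20 = (3^10)^2 = 59049^2 = 3486784401
3^21 = 3 * 3^20 = 3 * 3486784401 = 10460353203

Result: 10460353203
Multiplications needed: 6 (6 lines after 3^1)

3^21 = 10460353203. Using exponentiation by squaring, this requires 6 multiplications. The key idea: if the exponent is even, square the half-power; if odd, multiply by the base once.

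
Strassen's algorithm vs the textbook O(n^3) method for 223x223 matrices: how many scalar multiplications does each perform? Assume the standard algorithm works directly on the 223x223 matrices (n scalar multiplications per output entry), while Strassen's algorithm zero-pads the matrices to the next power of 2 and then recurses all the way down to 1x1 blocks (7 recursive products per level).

Matrix multiplication for 223x223 matrices:

Strassen's algorithm requires power-of-2 dimensions. Pad 223x223 to 256x256 (next power of 2).

Standard algorithm: 223^3 = 11089567 multiplications
Strassen's algorithm: 7^(log2(256)) = 7^8 = 5764801 multiplications
Savings: 11089567 - 5764801 = 5324766 multiplications

Standard: 11089567 multiplications (223^3). Strassen: 5764801 multiplications (7^8, after padding to 256x256). Strassen reduces 8 recursive multiplications to 7 at each level.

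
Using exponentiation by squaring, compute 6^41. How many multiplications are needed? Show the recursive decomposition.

Computing 6^41 by squaring (build up from 6^1; each line after the first costs one multiplication):

6^1 = 6
6^2 = (6^1)^2 = 6^2 = 36
6^4 = (6^2)^2 = 36^2 = 1296
6^5 = 6 * 6^4 = 6 * 1296 = 7776
6^10 = (6^5)^2 = 7776^2 = 60466176
6^20 = (6^10)^2 = 60466176^2 = 3656158440062976
6^40 = (6^20)^2 = 3656158440062976^2 = 13367494538843734067838845976576
6^41 = 6 * 6^40 = 6 * 13367494538843734067838845976576 = 80204967233062404407033075859456

Result: 80204967233062404407033075859456
Multiplications needed: 7 (7 lines after 6^1)

6^41 = 80204967233062404407033075859456. Using exponentiation by squaring, this requires 7 multiplications. The key idea: if the exponent is even, square the half-power; if odd, multiply by the base once.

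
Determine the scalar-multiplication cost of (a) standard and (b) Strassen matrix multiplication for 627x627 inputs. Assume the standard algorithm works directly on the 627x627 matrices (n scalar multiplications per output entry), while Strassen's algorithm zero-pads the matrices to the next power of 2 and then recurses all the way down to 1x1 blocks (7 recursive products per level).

Matrix multiplication for 627x627 matrices:

Strassen's algorithm requires power-of-2 dimensions. Pad 627x627 to 1024x1024 (next power of 2).

Standard algorithm: 627^3 = 246491883 multiplications
Strassen's algorithm: 7^(log2(1024)) = 7^10 = 282475249 multiplications
Difference: 246491883 - 282475249 = -35983366 (Strassen uses MORE here due to padding overhead — for small or just-over-power-of-2 n, padding can outweigh the per-level savings)

Standard: 246491883 multiplications (627^3). Strassen: 282475249 multiplications (7^10, after padding to 1024x1024). Strassen reduces 8 recursive multiplications to 7 at each level.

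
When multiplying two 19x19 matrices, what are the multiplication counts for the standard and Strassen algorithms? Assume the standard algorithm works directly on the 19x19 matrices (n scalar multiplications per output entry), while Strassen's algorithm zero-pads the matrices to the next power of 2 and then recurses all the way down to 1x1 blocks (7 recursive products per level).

Matrix multiplication for 19x19 matrices:

Strassen's algorithm requires power-of-2 dimensions. Pad 19x19 to 32x32 (next power of 2).

Standard algorithm: 19^3 = 6859 multiplications
Strassen's algorithm: 7^(log2(32)) = 7^5 = 16807 multiplications
Difference: 6859 - 16807 = -9948 (Strassen uses MORE here due to padding overhead — for small or just-over-power-of-2 n, padding can outweigh the per-level savings)

Standard: 6859 multiplications (19^3). Strassen: 16807 multiplications (7^5, after padding to 32x32). Strassen reduces 8 recursive multiplications to 7 at each level.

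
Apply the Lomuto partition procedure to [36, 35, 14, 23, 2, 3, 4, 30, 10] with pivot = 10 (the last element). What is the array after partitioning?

Lomuto partition with pivot = 10:

Initial array: [36, 35, 14, 23, 2, 3, 4, 30, 10]

arr[0]=36 > 10: no swap
arr[1]=35 > 10: no swap
arr[2]=14 > 10: no swap
arr[3]=23 > 10: no swap
arr[4]=2 <= 10: swap with position 0, array becomes [2, 35, 14, 23, 36, 3, 4, 30, 10]
arr[5]=3 <= 10: swap with position 1, array becomes [2, 3, 14, 23, 36, 35, 4, 30, 10]
arr[6]=4 <= 10: swap with position 2, array becomes [2, 3, 4, 23, 36, 35, 14, 30, 10]
arr[7]=30 > 10: no swap

Place pivot at position 3: [2, 3, 4, 10, 36, 35, 14, 30, 23]
Pivot position: 3

After partitioning with pivot 10, the array becomes [2, 3, 4, 10, 36, 35, 14, 30, 23]. The pivot is placed at index 3. All elements to the left of the pivot are <= 10, and all elements to the right are > 10.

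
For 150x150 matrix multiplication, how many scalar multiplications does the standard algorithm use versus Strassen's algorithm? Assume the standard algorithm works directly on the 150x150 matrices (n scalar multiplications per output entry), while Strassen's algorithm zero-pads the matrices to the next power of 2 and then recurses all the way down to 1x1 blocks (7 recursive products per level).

Matrix multiplication for 150x150 matrices:

Strassen's algorithm requires power-of-2 dimensions. Pad 150x150 to 256x256 (next power of 2).

Standard algorithm: 150^3 = 3375000 multiplications
Strassen's algorithm: 7^(log2(256)) = 7^8 = 5764801 multiplications
Difference: 3375000 - 5764801 = -2389801 (Strassen uses MORE here due to padding overhead — for small or just-over-power-of-2 n, padding can outweigh the per-level savings)

Standard: 3375000 multiplications (150^3). Strassen: 5764801 multiplications (7^8, after padding to 256x256). Strassen reduces 8 recursive multiplications to 7 at each level.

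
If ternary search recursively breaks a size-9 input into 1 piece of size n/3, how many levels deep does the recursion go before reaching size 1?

For divide and conquer with division factor 3:

Problem sizes at each level:
Level 0: 9
Level 1: 3
Level 2: 1

The root is level 0 and the size-1 base case is level 2 (the tree spans levels 0 through 2, i.e. 3 levels counting the root), so the depth is the number of divisions: log_3(9) = 2

The recursion tree depth is log_3(9) = 2. At each level, the problem size is divided by 3, so it takes 2 divisions to reduce to a base case of size 1. The algorithm makes 1 recursive call at each level.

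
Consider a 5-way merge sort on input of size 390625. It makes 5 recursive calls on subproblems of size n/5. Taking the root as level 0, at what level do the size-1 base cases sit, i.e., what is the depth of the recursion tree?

For divide and conquer with division factor 5:

Problem sizes at each level:
Level 0: 390625
Level 1: 78125
Level 2: 15625
Level 3: 3125
Level 4: 625
Level 5: 125
Level 6: 25
Level 7: 5
Level 8: 1

The root is level 0 and the size-1 base case is level 8 (the tree spans levels 0 through 8, i.e. 9 levels counting the root), so the depth is the number of divisions: log_5(390625) = 8

The recursion tree depth is log_5(390625) = 8. At each level, the problem size is divided by 5, so it takes 8 divisions to reduce to a base case of size 1. The algorithm makes 5 recursive calls at each level.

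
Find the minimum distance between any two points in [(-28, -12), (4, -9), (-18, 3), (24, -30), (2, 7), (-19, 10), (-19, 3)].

Computing all pairwise distances among 7 points:

d((-28, -12), (4, -9)) = 32.1403
d((-28, -12), (-18, 3)) = 18.0278
d((-28, -12), (24, -30)) = 55.0273
d((-28, -12), (2, 7)) = 35.5106
d((-28, -12), (-19, 10)) = 23.7697
d((-28, -12), (-19, 3)) = 17.4929
d((4, -9), (-18, 3)) = 25.0599
d((4, -9), (24, -30)) = 29.0
d((4, -9), (2, 7)) = 16.1245
d((4, -9), (-19, 10)) = 29.8329
d((4, -9), (-19, 3)) = 25.9422
d((-18, 3), (24, -30)) = 53.4135
d((-18, 3), (2, 7)) = 20.3961
d((-18, 3), (-19, 10)) = 7.0711
d((-18, 3), (-19, 3)) = 1.0 <-- minimum
d((24, -30), (2, 7)) = 43.0465
d((24, -30), (-19, 10)) = 58.7282
d((24, -30), (-19, 3)) = 54.2033
d((2, 7), (-19, 10)) = 21.2132
d((2, 7), (-19, 3)) = 21.3776
d((-19, 10), (-19, 3)) = 7.0

Closest pair: (-18, 3) and (-19, 3) with distance 1.0

The closest pair is (-18, 3) and (-19, 3) with Euclidean distance 1.0. For 7 points, brute-force pairwise comparison is shown above. For large n, the divide-and-conquer algorithm (sort by x, recurse on halves, check the dividing strip) achieves O(n log n).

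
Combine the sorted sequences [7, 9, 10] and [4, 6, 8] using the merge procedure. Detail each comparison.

Merging process:

Compare 7 vs 4: take 4 from right. Merged: [4]
Compare 7 vs 6: take 6 from right. Merged: [4, 6]
Compare 7 vs 8: take 7 from left. Merged: [4, 6, 7]
Compare 9 vs 8: take 8 from right. Merged: [4, 6, 7, 8]
Append remaining from left: [9, 10]. Merged: [4, 6, 7, 8, 9, 10]

Final merged array: [4, 6, 7, 8, 9, 10]
Total comparisons: 4

The merged array is [4, 6, 7, 8, 9, 10], requiring 4 comparisons. The merge step runs in O(n) time where n is the total number of elements.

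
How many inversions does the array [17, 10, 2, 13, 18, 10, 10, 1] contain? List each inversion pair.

Finding inversions in [17, 10, 2, 13, 18, 10, 10, 1]:

(0, 1): arr[0]=17 > arr[1]=10
(0, 2): arr[0]=17 > arr[2]=2
(0, 3): arr[0]=17 > arr[3]=13
(0, 5): arr[0]=17 > arr[5]=10
(0, 6): arr[0]=17 > arr[6]=10
(0, 7): arr[0]=17 > arr[7]=1
(1, 2): arr[1]=10 > arr[2]=2
(1, 7): arr[1]=10 > arr[7]=1
(2, 7): arr[2]=2 > arr[7]=1
(3, 5): arr[3]=13 > arr[5]=10
(3, 6): arr[3]=13 > arr[6]=10
(3, 7): arr[3]=13 > arr[7]=1
(4, 5): arr[4]=18 > arr[5]=10
(4, 6): arr[4]=18 > arr[6]=10
(4, 7): arr[4]=18 > arr[7]=1
(5, 7): arr[5]=10 > arr[7]=1
(6, 7): arr[6]=10 > arr[7]=1

Total inversions: 17

The array has 17 inversion(s): (0,1), (0,2), (0,3), (0,5), (0,6), (0,7), (1,2), (1,7), (2,7), (3,5), (3,6), (3,7), (4,5), (4,6), (4,7), (5,7), (6,7). Each pair (i,j) satisfies i < j and arr[i] > arr[j].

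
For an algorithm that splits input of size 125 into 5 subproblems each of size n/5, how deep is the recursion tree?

For divide and conquer with division factor 5:

Problem sizes at each level:
Level 0: 125
Level 1: 25
Level 2: 5
Level 3: 1

The root is level 0 and the size-1 base case is level 3 (the tree spans levels 0 through 3, i.e. 4 levels counting the root), so the depth is the number of divisions: log_5(125) = 3

The recursion tree depth is log_5(125) = 3. At each level, the problem size is divided by 5, so it takes 3 divisions to reduce to a base case of size 1. The algorithm makes 5 recursive calls at each level.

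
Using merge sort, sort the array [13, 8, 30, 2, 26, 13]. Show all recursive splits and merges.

Merge sort trace:

Split: [13, 8, 30, 2, 26, 13] -> [13, 8, 30] and [2, 26, 13]
  Split: [13, 8, 30] -> [13] and [8, 30]
    Split: [8, 30] -> [8] and [30]
    Merge: [8] + [30] -> [8, 30]
  Merge: [13] + [8, 30] -> [8, 13, 30]
  Split: [2, 26, 13] -> [2] and [26, 13]
    Split: [26, 13] -> [26] and [13]
    Merge: [26] + [13] -> [13, 26]
  Merge: [2] + [13, 26] -> [2, 13, 26]
Merge: [8, 13, 30] + [2, 13, 26] -> [2, 8, 13, 13, 26, 30]

Final sorted array: [2, 8, 13, 13, 26, 30]

The merge sort proceeds by recursively splitting the array and merging sorted halves.
After all merges, the sorted array is [2, 8, 13, 13, 26, 30].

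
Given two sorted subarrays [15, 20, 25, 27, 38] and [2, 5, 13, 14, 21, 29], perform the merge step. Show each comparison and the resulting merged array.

Merging process:

Compare 15 vs 2: take 2 from right. Merged: [2]
Compare 15 vs 5: take 5 from right. Merged: [2, 5]
Compare 15 vs 13: take 13 from right. Merged: [2, 5, 13]
Compare 15 vs 14: take 14 from right. Merged: [2, 5, 13, 14]
Compare 15 vs 21: take 15 from left. Merged: [2, 5, 13, 14, 15]
Compare 20 vs 21: take 20 from left. Merged: [2, 5, 13, 14, 15, 20]
Compare 25 vs 21: take 21 from right. Merged: [2, 5, 13, 14, 15, 20, 21]
Compare 25 vs 29: take 25 from left. Merged: [2, 5, 13, 14, 15, 20, 21, 25]
Compare 27 vs 29: take 27 from left. Merged: [2, 5, 13, 14, 15, 20, 21, 25, 27]
Compare 38 vs 29: take 29 from right. Merged: [2, 5, 13, 14, 15, 20, 21, 25, 27, 29]
Append remaining from left: [38]. Merged: [2, 5, 13, 14, 15, 20, 21, 25, 27, 29, 38]

Final merged array: [2, 5, 13, 14, 15, 20, 21, 25, 27, 29, 38]
Total comparisons: 10

The merged array is [2, 5, 13, 14, 15, 20, 21, 25, 27, 29, 38], requiring 10 comparisons. The merge step runs in O(n) time where n is the total number of elements.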